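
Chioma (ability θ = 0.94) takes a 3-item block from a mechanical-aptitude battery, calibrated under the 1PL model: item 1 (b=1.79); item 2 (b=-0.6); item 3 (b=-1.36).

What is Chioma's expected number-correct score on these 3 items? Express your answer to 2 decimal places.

P(θ) = 1 / (1 + exp(−(θ − b)))
P_1 = 1/(1+e^{0.8500}) = 0.2994
P_2 = 1/(1+e^{-1.5400}) = 0.8235
P_3 = 1/(1+e^{-2.3000}) = 0.9089
E[score] = 0.2994 + 0.8235 + 0.9089 = 2.0318

2.03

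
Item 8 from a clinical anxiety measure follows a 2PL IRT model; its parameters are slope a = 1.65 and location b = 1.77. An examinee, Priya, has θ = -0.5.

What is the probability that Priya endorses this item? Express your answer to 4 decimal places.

0.0231

P(θ) = 1 / (1 + exp(−a(θ − b)))
Exponent: 1.65 × (-0.5 − 1.77) = -3.7455
1/(1 + e^{3.7455}) = 0.0231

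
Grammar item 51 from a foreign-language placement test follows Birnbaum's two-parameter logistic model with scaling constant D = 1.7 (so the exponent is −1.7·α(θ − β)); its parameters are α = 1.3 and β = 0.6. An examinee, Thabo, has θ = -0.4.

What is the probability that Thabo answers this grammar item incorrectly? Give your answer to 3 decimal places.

P(θ) = 1 / (1 + exp(−D·α(θ − β)))
Exponent: 1.7 × 1.3 × (-0.4 − 0.6) = -2.2100
1/(1 + e^{2.2100}) = 0.0989
P = 0.0989
P(incorrect) = 1 − 0.0989 = 0.9011

0.901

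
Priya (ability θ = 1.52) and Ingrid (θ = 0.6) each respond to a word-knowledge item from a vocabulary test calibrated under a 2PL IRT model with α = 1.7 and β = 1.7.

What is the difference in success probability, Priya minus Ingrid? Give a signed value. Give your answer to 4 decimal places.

0.2905

P(θ) = 1 / (1 + exp(−α(θ − β)))
P(Priya) = 0.4241  [exponent -0.3060]
P(Ingrid) = 0.1335  [exponent -1.8700]
Difference = 0.4241 − 0.1335 = 0.2905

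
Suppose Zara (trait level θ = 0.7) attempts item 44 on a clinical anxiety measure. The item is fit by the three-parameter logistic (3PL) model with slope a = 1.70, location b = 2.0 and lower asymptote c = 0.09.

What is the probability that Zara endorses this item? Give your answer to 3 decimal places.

0.180

P(θ) = c + (1 − c) · 1 / (1 + exp(−a(θ − b)))
Exponent: 1.70 × (0.7 − 2.0) = -2.2100
1/(1 + e^{2.2100}) = 0.0989
P = 0.09 + 0.91 × 0.0989 = 0.1800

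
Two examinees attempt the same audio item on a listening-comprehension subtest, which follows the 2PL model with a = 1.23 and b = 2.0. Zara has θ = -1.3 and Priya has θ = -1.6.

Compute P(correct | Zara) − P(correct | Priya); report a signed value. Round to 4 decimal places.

0.0052

P(θ) = 1 / (1 + exp(−a(θ − b)))
P(Zara) = 0.0170  [exponent -4.0590]
P(Priya) = 0.0118  [exponent -4.4280]
Difference = 0.0170 − 0.0118 = 0.0052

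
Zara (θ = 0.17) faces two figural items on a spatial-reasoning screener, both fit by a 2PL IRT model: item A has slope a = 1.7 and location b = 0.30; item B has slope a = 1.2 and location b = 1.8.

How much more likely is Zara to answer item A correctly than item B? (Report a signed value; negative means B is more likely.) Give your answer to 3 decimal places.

P(θ) = 1 / (1 + exp(−a(θ − b)))
P_A = 0.4450
P_B = 0.1239
P_A − P_B = 0.3211

0.321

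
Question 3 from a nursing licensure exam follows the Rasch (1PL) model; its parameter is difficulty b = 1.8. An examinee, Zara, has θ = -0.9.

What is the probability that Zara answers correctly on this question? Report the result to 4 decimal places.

0.0630

P(θ) = 1 / (1 + exp(−(θ − b)))
Exponent: (-0.9 − 1.8) = -2.7000
1/(1 + e^{2.7000}) = 0.0630
P = 0.0630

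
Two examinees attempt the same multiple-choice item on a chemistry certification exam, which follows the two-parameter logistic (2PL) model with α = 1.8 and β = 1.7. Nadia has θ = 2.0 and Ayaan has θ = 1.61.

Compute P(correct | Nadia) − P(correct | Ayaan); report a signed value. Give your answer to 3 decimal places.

P(θ) = 1 / (1 + exp(−α(θ − β)))
P(Nadia) = 0.6318  [exponent 0.5400]
P(Ayaan) = 0.4596  [exponent -0.1620]
Difference = 0.6318 − 0.4596 = 0.1722

0.172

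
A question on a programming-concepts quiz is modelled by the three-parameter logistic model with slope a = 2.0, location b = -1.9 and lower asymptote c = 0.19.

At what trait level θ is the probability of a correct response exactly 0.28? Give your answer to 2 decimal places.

P(θ) = c + (1 − c) · 1 / (1 + exp(−a(θ − b)))
Remove guessing floor: (0.28 − 0.19)/(1 − 0.19) = 0.1111
logit = ln(0.1111/0.8889) = -2.0794
θ = b + logit/(a) = -1.9 + (-2.0794)/2.0000 = -2.9397

-2.94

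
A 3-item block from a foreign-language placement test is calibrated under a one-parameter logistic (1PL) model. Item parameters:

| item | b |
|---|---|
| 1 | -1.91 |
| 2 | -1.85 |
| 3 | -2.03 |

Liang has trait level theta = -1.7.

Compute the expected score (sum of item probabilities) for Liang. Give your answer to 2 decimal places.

P(theta) = 1 / (1 + exp(−(theta − b)))
P_1 = 1/(1+e^{-0.2100}) = 0.5523
P_2 = 1/(1+e^{-0.1500}) = 0.5374
P_3 = 1/(1+e^{-0.3300}) = 0.5818
E[score] = 0.5523 + 0.5374 + 0.5818 = 1.6715

1.67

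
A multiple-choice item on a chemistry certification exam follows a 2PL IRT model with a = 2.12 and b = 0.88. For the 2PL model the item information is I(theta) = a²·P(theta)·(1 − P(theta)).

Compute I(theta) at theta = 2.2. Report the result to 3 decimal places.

P = 1/(1+e^{-2.7984}) = 0.9426
P(1−P) = 0.9426 × 0.0574 = 0.0541
I = a² × P(1−P) = 2.12² × 0.0541 = 0.24321

0.243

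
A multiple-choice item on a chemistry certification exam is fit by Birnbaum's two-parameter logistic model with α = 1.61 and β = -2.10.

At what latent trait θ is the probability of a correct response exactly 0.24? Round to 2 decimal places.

-2.82

P(θ) = 1 / (1 + exp(−α(θ − β)))
logit = ln(0.2400/0.7600) = -1.1527
θ = β + logit/(α) = -2.10 + (-1.1527)/1.6100 = -2.8160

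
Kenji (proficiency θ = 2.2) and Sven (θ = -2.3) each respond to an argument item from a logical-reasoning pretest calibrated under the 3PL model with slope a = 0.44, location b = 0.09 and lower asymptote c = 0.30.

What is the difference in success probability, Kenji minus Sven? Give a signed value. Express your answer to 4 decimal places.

P(θ) = c + (1 − c) · 1 / (1 + exp(−a(θ − b)))
P(Kenji) = 0.8017  [exponent 0.9284]
P(Sven) = 0.4812  [exponent -1.0516]
Difference = 0.8017 − 0.4812 = 0.3205

0.3205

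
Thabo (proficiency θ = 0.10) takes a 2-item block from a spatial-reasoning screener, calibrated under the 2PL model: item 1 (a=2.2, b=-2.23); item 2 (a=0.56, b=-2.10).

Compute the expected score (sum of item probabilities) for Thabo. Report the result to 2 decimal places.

1.77

P(θ) = 1 / (1 + exp(−a(θ − b)))
P_1 = 1/(1+e^{-5.1260}) = 0.9941
P_2 = 1/(1+e^{-1.2320}) = 0.7742
E[score] = 0.9941 + 0.7742 = 1.7683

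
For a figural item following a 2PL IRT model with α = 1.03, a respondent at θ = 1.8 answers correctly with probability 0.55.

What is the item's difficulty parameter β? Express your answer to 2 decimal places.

1.61

P(θ) = 1 / (1 + exp(−α(θ − β)))
logit(0.55) = ln(0.55/0.45) = 0.2007
β = θ − logit/(α) = 1.8 − 0.2007/1.0300 = 1.6052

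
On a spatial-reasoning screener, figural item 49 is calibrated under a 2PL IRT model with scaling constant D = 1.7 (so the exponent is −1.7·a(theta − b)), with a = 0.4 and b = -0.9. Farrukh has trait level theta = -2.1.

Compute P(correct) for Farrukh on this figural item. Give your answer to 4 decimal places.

0.3066

P(theta) = 1 / (1 + exp(−D·a(theta − b)))
Exponent: 1.7 × 0.4 × (-2.1 − (-0.9)) = -0.8160
1/(1 + e^{0.8160}) = 0.3066
P = 0.3066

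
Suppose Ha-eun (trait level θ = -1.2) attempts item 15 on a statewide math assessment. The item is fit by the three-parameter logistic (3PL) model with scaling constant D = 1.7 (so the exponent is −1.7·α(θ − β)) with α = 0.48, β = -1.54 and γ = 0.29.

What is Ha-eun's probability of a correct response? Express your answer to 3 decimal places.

0.694

P(θ) = γ + (1 − γ) · 1 / (1 + exp(−D·α(θ − β)))
Exponent: 1.7 × 0.48 × (-1.2 − (-1.54)) = 0.2774
1/(1 + e^{-0.2774}) = 0.5689
P = 0.29 + 0.71 × 0.5689 = 0.6939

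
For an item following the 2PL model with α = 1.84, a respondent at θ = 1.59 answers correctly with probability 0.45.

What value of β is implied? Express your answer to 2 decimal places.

1.70

P(θ) = 1 / (1 + exp(−α(θ − β)))
logit(0.45) = ln(0.45/0.55) = -0.2007
β = θ − logit/(α) = 1.59 − (-0.2007)/1.8400 = 1.6991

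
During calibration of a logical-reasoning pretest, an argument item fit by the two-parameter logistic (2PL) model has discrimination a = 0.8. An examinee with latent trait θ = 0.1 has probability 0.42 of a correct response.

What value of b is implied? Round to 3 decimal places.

0.503

P(θ) = 1 / (1 + exp(−a(θ − b)))
logit(0.42) = ln(0.42/0.58) = -0.3228
b = θ − logit/(a) = 0.1 − (-0.3228)/0.8000 = 0.5035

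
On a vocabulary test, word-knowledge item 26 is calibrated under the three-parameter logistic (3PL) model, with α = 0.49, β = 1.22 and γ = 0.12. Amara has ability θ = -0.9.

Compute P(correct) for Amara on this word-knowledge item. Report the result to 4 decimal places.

0.3500

P(θ) = γ + (1 − γ) · 1 / (1 + exp(−α(θ − β)))
Exponent: 0.49 × (-0.9 − 1.22) = -1.0388
1/(1 + e^{1.0388}) = 0.2614
P = 0.12 + 0.88 × 0.2614 = 0.3500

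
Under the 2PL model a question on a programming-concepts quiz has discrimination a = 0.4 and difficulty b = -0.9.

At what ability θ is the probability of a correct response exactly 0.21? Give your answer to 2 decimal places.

-4.21

P(θ) = 1 / (1 + exp(−a(θ − b)))
logit = ln(0.2100/0.7900) = -1.3249
θ = b + logit/(a) = -0.9 + (-1.3249)/0.4000 = -4.2123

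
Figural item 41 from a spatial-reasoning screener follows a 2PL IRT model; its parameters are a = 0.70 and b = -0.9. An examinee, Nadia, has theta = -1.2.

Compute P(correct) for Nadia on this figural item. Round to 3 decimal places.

P(theta) = 1 / (1 + exp(−a(theta − b)))
Exponent: 0.70 × (-1.2 − (-0.9)) = -0.2100
1/(1 + e^{0.2100}) = 0.4477

0.448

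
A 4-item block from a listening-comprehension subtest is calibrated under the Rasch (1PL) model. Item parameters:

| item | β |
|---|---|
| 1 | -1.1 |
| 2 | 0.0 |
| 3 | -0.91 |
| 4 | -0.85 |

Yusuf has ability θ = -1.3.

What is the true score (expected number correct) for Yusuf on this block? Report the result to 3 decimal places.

1.457

P(θ) = 1 / (1 + exp(−(θ − β)))
P_1 = 1/(1+e^{0.2000}) = 0.4502
P_2 = 1/(1+e^{1.3000}) = 0.2142
P_3 = 1/(1+e^{0.3900}) = 0.4037
P_4 = 1/(1+e^{0.4500}) = 0.3894
E[score] = 0.4502 + 0.2142 + 0.4037 + 0.3894 = 1.4574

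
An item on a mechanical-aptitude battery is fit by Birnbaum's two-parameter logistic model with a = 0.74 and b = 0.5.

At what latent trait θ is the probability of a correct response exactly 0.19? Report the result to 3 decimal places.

-1.459

P(θ) = 1 / (1 + exp(−a(θ − b)))
logit = ln(0.1900/0.8100) = -1.4500
θ = b + logit/(a) = 0.5 + (-1.4500)/0.7400 = -1.4595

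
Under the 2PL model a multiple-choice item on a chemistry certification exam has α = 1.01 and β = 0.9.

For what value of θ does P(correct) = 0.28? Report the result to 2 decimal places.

P(θ) = 1 / (1 + exp(−α(θ − β)))
logit = ln(0.2800/0.7200) = -0.9445
θ = β + logit/(α) = 0.9 + (-0.9445)/1.0100 = -0.0351

-0.04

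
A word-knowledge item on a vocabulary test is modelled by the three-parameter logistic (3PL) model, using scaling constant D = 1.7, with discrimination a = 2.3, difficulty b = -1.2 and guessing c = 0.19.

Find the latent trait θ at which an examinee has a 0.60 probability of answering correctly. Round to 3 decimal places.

P(θ) = c + (1 − c) · 1 / (1 + exp(−D·a(θ − b)))
Remove guessing floor: (0.60 − 0.19)/(1 − 0.19) = 0.5062
logit = ln(0.5062/0.4938) = 0.0247
θ = b + logit/(1.7·a) = -1.2 + 0.0247/3.9100 = -1.1937

-1.194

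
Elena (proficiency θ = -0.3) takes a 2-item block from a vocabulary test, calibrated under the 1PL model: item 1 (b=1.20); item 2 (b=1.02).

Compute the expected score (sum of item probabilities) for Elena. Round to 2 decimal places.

0.39

P(θ) = 1 / (1 + exp(−(θ − b)))
P_1 = 1/(1+e^{1.5000}) = 0.1824
P_2 = 1/(1+e^{1.3200}) = 0.2108
E[score] = 0.1824 + 0.2108 = 0.3932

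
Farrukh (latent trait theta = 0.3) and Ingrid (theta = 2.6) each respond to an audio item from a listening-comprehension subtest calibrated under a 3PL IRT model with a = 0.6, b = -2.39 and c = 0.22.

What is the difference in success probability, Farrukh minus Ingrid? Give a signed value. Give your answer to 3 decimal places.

P(theta) = c + (1 − c) · 1 / (1 + exp(−a(theta − b)))
P(Farrukh) = 0.8705  [exponent 1.6140]
P(Ingrid) = 0.9628  [exponent 2.9940]
Difference = 0.8705 − 0.9628 = -0.0923

-0.092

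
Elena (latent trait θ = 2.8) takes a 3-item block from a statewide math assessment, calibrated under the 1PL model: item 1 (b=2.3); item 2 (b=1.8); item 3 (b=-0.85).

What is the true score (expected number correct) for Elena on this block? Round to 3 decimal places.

2.328

P(θ) = 1 / (1 + exp(−(θ − b)))
P_1 = 1/(1+e^{-0.5000}) = 0.6225
P_2 = 1/(1+e^{-1.0000}) = 0.7311
P_3 = 1/(1+e^{-3.6500}) = 0.9747
E[score] = 0.6225 + 0.7311 + 0.9747 = 2.3282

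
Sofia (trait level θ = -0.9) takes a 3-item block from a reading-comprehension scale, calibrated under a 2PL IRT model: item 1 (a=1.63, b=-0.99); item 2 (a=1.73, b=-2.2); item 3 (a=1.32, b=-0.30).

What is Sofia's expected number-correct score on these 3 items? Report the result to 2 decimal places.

1.75

P(θ) = 1 / (1 + exp(−a(θ − b)))
P_1 = 1/(1+e^{-0.1467}) = 0.5366
P_2 = 1/(1+e^{-2.2490}) = 0.9046
P_3 = 1/(1+e^{0.7920}) = 0.3117
E[score] = 0.5366 + 0.9046 + 0.3117 = 1.7529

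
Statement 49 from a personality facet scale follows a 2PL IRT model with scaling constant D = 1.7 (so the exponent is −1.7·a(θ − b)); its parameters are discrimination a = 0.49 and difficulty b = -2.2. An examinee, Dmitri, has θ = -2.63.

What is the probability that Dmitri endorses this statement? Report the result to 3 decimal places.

0.411

P(θ) = 1 / (1 + exp(−D·a(θ − b)))
Exponent: 1.7 × 0.49 × (-2.63 − (-2.2)) = -0.3582
1/(1 + e^{0.3582}) = 0.4114
P = 0.4114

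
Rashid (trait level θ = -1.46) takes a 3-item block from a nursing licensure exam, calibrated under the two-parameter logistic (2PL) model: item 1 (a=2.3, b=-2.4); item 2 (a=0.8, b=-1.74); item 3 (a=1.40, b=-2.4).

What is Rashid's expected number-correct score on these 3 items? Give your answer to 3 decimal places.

2.241

P(θ) = 1 / (1 + exp(−a(θ − b)))
P_1 = 1/(1+e^{-2.1620}) = 0.8968
P_2 = 1/(1+e^{-0.2240}) = 0.5558
P_3 = 1/(1+e^{-1.3160}) = 0.7885
E[score] = 0.8968 + 0.5558 + 0.7885 = 2.2411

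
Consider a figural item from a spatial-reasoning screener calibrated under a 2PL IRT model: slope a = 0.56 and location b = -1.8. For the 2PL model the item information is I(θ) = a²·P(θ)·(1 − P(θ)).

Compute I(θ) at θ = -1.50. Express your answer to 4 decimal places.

0.0778

P = 1/(1+e^{-0.1680}) = 0.5419
P(1−P) = 0.5419 × 0.4581 = 0.2482
I = a² × P(1−P) = 0.56² × 0.2482 = 0.07785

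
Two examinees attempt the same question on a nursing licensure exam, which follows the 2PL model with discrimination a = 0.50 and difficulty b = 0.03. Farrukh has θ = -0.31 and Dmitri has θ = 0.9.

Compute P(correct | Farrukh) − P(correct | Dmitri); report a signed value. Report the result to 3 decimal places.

-0.149

P(θ) = 1 / (1 + exp(−a(θ − b)))
P(Farrukh) = 0.4576  [exponent -0.1700]
P(Dmitri) = 0.6071  [exponent 0.4350]
Difference = 0.4576 − 0.6071 = -0.1495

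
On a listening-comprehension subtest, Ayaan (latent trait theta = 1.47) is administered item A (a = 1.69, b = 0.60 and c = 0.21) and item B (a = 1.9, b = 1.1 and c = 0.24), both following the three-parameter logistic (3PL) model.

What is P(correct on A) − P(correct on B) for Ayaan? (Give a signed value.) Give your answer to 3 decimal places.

P(theta) = c + (1 − c) · 1 / (1 + exp(−a(theta − b)))
P_A = 0.8524
P_B = 0.7483
P_A − P_B = 0.1040

0.104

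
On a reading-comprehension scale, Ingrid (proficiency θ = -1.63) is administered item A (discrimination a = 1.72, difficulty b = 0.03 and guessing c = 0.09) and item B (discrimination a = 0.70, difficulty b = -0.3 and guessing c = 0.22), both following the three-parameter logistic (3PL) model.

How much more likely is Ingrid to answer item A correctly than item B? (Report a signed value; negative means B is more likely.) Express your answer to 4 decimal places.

-0.3010

P(θ) = c + (1 − c) · 1 / (1 + exp(−a(θ − b)))
P_A = 0.1395
P_B = 0.4405
P_A − P_B = -0.3010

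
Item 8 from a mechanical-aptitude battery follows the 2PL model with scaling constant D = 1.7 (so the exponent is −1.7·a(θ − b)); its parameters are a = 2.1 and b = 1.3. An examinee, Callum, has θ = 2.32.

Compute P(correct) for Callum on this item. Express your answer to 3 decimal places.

0.974

P(θ) = 1 / (1 + exp(−D·a(θ − b)))
Exponent: 1.7 × 2.1 × (2.32 − 1.3) = 3.6414
1/(1 + e^{-3.6414}) = 0.9745
P = 0.9745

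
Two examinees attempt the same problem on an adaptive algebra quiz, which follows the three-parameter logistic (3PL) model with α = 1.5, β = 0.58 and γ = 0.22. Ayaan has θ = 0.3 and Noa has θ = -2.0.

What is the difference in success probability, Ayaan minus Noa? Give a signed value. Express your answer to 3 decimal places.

P(θ) = γ + (1 − γ) · 1 / (1 + exp(−α(θ − β)))
P(Ayaan) = 0.5293  [exponent -0.4200]
P(Noa) = 0.2359  [exponent -3.8700]
Difference = 0.5293 − 0.2359 = 0.2933

0.293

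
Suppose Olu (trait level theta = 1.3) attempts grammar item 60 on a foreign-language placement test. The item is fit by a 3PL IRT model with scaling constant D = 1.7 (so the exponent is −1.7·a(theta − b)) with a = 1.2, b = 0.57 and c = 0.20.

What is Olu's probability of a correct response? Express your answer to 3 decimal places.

0.853

P(theta) = c + (1 − c) · 1 / (1 + exp(−D·a(theta − b)))
Exponent: 1.7 × 1.2 × (1.3 − 0.57) = 1.4892
1/(1 + e^{-1.4892}) = 0.8160
P = 0.20 + 0.80 × 0.8160 = 0.8528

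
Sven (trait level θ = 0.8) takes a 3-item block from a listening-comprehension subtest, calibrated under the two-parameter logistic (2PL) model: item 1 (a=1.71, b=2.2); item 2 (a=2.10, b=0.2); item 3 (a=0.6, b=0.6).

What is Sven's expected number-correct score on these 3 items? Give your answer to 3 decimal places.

P(θ) = 1 / (1 + exp(−a(θ − b)))
P_1 = 1/(1+e^{2.3940}) = 0.0836
P_2 = 1/(1+e^{-1.2600}) = 0.7790
P_3 = 1/(1+e^{-0.1200}) = 0.5300
E[score] = 0.0836 + 0.7790 + 0.5300 = 1.3926

1.393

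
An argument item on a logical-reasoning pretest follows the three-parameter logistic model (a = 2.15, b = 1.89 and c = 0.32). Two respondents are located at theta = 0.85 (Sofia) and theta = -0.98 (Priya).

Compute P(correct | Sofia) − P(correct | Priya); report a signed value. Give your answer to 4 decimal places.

0.0642

P(theta) = c + (1 − c) · 1 / (1 + exp(−a(theta − b)))
P(Sofia) = 0.3857  [exponent -2.2360]
P(Priya) = 0.3214  [exponent -6.1705]
Difference = 0.3857 − 0.3214 = 0.0642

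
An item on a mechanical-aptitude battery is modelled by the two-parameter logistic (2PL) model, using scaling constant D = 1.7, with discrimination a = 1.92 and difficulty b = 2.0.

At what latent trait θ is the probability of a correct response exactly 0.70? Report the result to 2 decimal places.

2.26

P(θ) = 1 / (1 + exp(−D·a(θ − b)))
logit = ln(0.7000/0.3000) = 0.8473
θ = b + logit/(1.7·a) = 2.0 + 0.8473/3.2640 = 2.2596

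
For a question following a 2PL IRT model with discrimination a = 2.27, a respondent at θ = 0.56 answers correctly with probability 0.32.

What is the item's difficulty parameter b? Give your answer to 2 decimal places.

0.89

P(θ) = 1 / (1 + exp(−a(θ − b)))
logit(0.32) = ln(0.32/0.68) = -0.7538
b = θ − logit/(a) = 0.56 − (-0.7538)/2.2700 = 0.8921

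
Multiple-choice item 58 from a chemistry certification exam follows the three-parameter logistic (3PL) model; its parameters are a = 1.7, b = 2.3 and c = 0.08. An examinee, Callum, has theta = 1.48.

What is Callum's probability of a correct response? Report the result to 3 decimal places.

P(theta) = c + (1 − c) · 1 / (1 + exp(−a(theta − b)))
Exponent: 1.7 × (1.48 − 2.3) = -1.3940
1/(1 + e^{1.3940}) = 0.1988
P = 0.08 + 0.92 × 0.1988 = 0.2629

0.263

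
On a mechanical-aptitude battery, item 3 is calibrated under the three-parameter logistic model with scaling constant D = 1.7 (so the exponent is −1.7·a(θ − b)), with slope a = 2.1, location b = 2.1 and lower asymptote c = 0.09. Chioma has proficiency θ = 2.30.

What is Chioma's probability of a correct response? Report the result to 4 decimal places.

P(θ) = c + (1 − c) · 1 / (1 + exp(−D·a(θ − b)))
Exponent: 1.7 × 2.1 × (2.30 − 2.1) = 0.7140
1/(1 + e^{-0.7140}) = 0.6713
P = 0.09 + 0.91 × 0.6713 = 0.7009

0.7009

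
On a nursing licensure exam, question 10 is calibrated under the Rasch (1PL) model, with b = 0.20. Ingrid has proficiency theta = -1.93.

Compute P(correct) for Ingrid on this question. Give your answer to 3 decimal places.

0.106

P(theta) = 1 / (1 + exp(−(theta − b)))
Exponent: (-1.93 − 0.20) = -2.1300
1/(1 + e^{2.1300}) = 0.1062
P = 0.1062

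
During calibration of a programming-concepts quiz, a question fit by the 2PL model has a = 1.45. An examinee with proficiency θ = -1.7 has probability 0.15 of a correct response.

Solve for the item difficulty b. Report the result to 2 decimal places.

-0.50

P(θ) = 1 / (1 + exp(−a(θ − b)))
logit(0.15) = ln(0.15/0.85) = -1.7346
b = θ − logit/(a) = -1.7 − (-1.7346)/1.4500 = -0.5037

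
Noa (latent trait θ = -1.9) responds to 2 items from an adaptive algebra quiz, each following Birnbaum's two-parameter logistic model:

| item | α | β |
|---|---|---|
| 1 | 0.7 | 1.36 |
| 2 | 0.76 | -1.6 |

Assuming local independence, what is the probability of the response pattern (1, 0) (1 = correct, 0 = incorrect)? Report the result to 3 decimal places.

0.052

P(θ) = 1 / (1 + exp(−α(θ − β)))
P_1 = 1/(1+e^{2.2820}) = 0.0926
P_2 = 1/(1+e^{0.2280}) = 0.4432
L = P_1 × (1−P_2) = 0.0926 × 0.5568 = 0.05157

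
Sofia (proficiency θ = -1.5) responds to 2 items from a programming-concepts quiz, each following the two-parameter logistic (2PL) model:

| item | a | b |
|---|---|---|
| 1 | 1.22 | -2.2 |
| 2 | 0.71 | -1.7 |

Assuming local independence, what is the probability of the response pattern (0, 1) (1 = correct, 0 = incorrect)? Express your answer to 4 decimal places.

0.1599

P(θ) = 1 / (1 + exp(−a(θ − b)))
P_1 = 1/(1+e^{-0.8540}) = 0.7014
P_2 = 1/(1+e^{-0.1420}) = 0.5354
L = (1−P_1) × P_2 = 0.2986 × 0.5354 = 0.15988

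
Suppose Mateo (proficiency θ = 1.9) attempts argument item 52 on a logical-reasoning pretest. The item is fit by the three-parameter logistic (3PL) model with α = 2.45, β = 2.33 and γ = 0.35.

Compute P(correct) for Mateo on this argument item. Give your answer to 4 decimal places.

P(θ) = γ + (1 − γ) · 1 / (1 + exp(−α(θ − β)))
Exponent: 2.45 × (1.9 − 2.33) = -1.0535
1/(1 + e^{1.0535}) = 0.2586
P = 0.35 + 0.65 × 0.2586 = 0.5181

0.5181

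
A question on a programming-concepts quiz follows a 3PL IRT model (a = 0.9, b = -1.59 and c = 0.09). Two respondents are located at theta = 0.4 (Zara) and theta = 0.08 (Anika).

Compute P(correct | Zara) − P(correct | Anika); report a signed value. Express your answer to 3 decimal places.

P(theta) = c + (1 − c) · 1 / (1 + exp(−a(theta − b)))
P(Zara) = 0.8699  [exponent 1.7910]
P(Anika) = 0.8344  [exponent 1.5030]
Difference = 0.8699 − 0.8344 = 0.0355

0.036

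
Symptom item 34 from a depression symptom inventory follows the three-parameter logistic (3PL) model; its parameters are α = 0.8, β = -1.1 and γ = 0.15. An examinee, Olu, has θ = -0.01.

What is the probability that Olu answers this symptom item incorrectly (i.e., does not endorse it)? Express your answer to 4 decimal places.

0.2506

P(θ) = γ + (1 − γ) · 1 / (1 + exp(−α(θ − β)))
Exponent: 0.8 × (-0.01 − (-1.1)) = 0.8720
1/(1 + e^{-0.8720}) = 0.7052
P = 0.15 + 0.85 × 0.7052 = 0.7494
P(incorrect) = 1 − 0.7494 = 0.2506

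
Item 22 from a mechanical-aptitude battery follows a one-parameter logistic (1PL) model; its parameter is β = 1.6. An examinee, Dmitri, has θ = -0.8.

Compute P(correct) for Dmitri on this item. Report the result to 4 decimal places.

P(θ) = 1 / (1 + exp(−(θ − β)))
Exponent: (-0.8 − 1.6) = -2.4000
1/(1 + e^{2.4000}) = 0.0832
P = 0.0832

0.0832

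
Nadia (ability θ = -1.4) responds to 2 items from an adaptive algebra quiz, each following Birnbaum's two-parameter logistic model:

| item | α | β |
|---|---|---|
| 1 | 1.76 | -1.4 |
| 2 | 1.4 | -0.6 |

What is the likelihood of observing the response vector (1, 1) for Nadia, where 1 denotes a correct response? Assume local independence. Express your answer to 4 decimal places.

P(θ) = 1 / (1 + exp(−α(θ − β)))
P_1 = 1/(1+e^{0.0000}) = 0.5000
P_2 = 1/(1+e^{1.1200}) = 0.2460
L = P_1 × P_2 = 0.5000 × 0.2460 = 0.12301

0.1230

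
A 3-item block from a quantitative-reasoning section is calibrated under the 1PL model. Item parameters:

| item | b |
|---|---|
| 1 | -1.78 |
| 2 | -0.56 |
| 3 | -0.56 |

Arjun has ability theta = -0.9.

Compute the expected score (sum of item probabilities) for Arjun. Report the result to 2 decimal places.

P(theta) = 1 / (1 + exp(−(theta − b)))
P_1 = 1/(1+e^{-0.8800}) = 0.7068
P_2 = 1/(1+e^{0.3400}) = 0.4158
P_3 = 1/(1+e^{0.3400}) = 0.4158
E[score] = 0.7068 + 0.4158 + 0.4158 = 1.5384

1.54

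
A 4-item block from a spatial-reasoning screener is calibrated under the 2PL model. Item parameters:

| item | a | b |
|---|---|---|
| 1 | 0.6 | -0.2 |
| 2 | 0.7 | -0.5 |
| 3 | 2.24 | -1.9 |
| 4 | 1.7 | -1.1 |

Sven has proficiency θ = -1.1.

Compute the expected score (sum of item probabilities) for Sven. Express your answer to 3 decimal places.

2.122

P(θ) = 1 / (1 + exp(−a(θ − b)))
P_1 = 1/(1+e^{0.5400}) = 0.3682
P_2 = 1/(1+e^{0.4200}) = 0.3965
P_3 = 1/(1+e^{-1.7920}) = 0.8572
P_4 = 1/(1+e^{0.0000}) = 0.5000
E[score] = 0.3682 + 0.3965 + 0.8572 + 0.5000 = 2.1219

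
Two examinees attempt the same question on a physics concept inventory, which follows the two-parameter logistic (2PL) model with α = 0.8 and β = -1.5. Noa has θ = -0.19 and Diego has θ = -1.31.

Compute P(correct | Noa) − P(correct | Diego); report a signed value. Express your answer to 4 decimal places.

P(θ) = 1 / (1 + exp(−α(θ − β)))
P(Noa) = 0.7404  [exponent 1.0480]
P(Diego) = 0.5379  [exponent 0.1520]
Difference = 0.7404 − 0.5379 = 0.2025

0.2025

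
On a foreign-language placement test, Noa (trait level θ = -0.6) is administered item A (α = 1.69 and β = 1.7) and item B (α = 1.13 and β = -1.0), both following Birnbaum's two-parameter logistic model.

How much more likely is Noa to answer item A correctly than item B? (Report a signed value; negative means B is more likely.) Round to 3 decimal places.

P(θ) = 1 / (1 + exp(−α(θ − β)))
P_A = 0.0201
P_B = 0.6111
P_A − P_B = -0.5910

-0.591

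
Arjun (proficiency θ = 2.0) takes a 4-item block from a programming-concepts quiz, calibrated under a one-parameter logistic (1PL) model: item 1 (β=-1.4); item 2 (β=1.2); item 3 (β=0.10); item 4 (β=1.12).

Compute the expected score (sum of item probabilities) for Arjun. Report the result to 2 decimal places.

P(θ) = 1 / (1 + exp(−(θ − β)))
P_1 = 1/(1+e^{-3.4000}) = 0.9677
P_2 = 1/(1+e^{-0.8000}) = 0.6900
P_3 = 1/(1+e^{-1.9000}) = 0.8699
P_4 = 1/(1+e^{-0.8800}) = 0.7068
E[score] = 0.9677 + 0.6900 + 0.8699 + 0.7068 = 3.2344

3.23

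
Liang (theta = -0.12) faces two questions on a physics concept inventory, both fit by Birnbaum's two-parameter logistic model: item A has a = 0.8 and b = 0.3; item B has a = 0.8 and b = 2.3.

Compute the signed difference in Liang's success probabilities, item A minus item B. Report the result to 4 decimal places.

P(theta) = 1 / (1 + exp(−a(theta − b)))
P_A = 0.4168
P_B = 0.1261
P_A − P_B = 0.2907

0.2907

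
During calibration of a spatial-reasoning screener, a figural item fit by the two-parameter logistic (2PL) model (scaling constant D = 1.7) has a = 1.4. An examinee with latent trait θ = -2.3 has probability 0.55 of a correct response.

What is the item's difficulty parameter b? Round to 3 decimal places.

-2.384

P(θ) = 1 / (1 + exp(−D·a(θ − b)))
logit(0.55) = ln(0.55/0.45) = 0.2007
b = θ − logit/(1.7·a) = -2.3 − 0.2007/2.3800 = -2.3843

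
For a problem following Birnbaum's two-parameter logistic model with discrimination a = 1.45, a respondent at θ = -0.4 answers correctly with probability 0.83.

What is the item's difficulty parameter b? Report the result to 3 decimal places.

P(θ) = 1 / (1 + exp(−a(θ − b)))
logit(0.83) = ln(0.83/0.17) = 1.5856
b = θ − logit/(a) = -0.4 − 1.5856/1.4500 = -1.4935

-1.494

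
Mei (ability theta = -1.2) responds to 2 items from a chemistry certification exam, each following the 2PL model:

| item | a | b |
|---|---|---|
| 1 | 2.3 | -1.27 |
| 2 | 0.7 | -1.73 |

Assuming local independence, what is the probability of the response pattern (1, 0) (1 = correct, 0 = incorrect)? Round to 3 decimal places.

P(theta) = 1 / (1 + exp(−a(theta − b)))
P_1 = 1/(1+e^{-0.1610}) = 0.5402
P_2 = 1/(1+e^{-0.3710}) = 0.5917
L = P_1 × (1−P_2) = 0.5402 × 0.4083 = 0.22055

0.221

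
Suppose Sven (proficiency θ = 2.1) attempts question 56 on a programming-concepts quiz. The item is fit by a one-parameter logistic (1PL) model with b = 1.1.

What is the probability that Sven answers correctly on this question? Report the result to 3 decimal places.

0.731

P(θ) = 1 / (1 + exp(−(θ − b)))
Exponent: (2.1 − 1.1) = 1.0000
1/(1 + e^{-1.0000}) = 0.7311
P = 0.7311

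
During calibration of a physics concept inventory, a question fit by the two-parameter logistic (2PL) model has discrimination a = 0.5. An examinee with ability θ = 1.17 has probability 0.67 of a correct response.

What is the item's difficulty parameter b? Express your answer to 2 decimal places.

-0.25

P(θ) = 1 / (1 + exp(−a(θ − b)))
logit(0.67) = ln(0.67/0.33) = 0.7082
b = θ − logit/(a) = 1.17 − 0.7082/0.5000 = -0.2464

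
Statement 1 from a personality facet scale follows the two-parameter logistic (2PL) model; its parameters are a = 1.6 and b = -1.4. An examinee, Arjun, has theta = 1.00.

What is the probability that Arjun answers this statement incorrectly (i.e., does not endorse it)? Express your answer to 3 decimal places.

0.021

P(theta) = 1 / (1 + exp(−a(theta − b)))
Exponent: 1.6 × (1.00 − (-1.4)) = 3.8400
1/(1 + e^{-3.8400}) = 0.9790
P(incorrect) = 1 − 0.9790 = 0.0210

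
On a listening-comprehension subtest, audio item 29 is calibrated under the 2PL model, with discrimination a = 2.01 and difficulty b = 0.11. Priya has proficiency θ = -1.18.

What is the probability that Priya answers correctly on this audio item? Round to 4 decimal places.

0.0696

P(θ) = 1 / (1 + exp(−a(θ − b)))
Exponent: 2.01 × (-1.18 − 0.11) = -2.5929
1/(1 + e^{2.5929}) = 0.0696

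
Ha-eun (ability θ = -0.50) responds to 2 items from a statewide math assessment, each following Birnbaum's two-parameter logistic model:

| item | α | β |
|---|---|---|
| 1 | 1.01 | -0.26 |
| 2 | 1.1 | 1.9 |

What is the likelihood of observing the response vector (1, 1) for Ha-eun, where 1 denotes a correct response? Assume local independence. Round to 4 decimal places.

P(θ) = 1 / (1 + exp(−α(θ − β)))
P_1 = 1/(1+e^{0.2424}) = 0.4397
P_2 = 1/(1+e^{2.6400}) = 0.0666
L = P_1 × P_2 = 0.4397 × 0.0666 = 0.02929

0.0293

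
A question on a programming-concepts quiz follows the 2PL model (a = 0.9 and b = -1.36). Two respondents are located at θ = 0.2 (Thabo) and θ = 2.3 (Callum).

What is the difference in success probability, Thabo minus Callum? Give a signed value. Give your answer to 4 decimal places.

-0.1614

P(θ) = 1 / (1 + exp(−a(θ − b)))
P(Thabo) = 0.8028  [exponent 1.4040]
P(Callum) = 0.9642  [exponent 3.2940]
Difference = 0.8028 − 0.9642 = -0.1614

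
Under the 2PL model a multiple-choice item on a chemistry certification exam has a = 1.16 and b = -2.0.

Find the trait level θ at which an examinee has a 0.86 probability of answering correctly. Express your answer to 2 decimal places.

P(θ) = 1 / (1 + exp(−a(θ − b)))
logit = ln(0.8600/0.1400) = 1.8153
θ = b + logit/(a) = -2.0 + 1.8153/1.1600 = -0.4351

-0.44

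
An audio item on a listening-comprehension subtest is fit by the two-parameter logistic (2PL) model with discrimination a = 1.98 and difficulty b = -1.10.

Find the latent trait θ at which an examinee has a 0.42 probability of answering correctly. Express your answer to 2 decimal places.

P(θ) = 1 / (1 + exp(−a(θ − b)))
logit = ln(0.4200/0.5800) = -0.3228
θ = b + logit/(a) = -1.10 + (-0.3228)/1.9800 = -1.2630

-1.26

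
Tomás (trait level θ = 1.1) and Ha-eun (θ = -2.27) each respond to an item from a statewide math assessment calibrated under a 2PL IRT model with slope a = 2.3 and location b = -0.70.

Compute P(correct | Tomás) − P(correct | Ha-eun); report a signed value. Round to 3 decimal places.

P(θ) = 1 / (1 + exp(−a(θ − b)))
P(Tomás) = 0.9843  [exponent 4.1400]
P(Ha-eun) = 0.0263  [exponent -3.6110]
Difference = 0.9843 − 0.0263 = 0.9580

0.958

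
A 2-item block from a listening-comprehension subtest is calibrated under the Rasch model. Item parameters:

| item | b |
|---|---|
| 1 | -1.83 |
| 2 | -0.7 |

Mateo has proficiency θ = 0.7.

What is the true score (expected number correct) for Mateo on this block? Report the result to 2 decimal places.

1.73

P(θ) = 1 / (1 + exp(−(θ − b)))
P_1 = 1/(1+e^{-2.5300}) = 0.9262
P_2 = 1/(1+e^{-1.4000}) = 0.8022
E[score] = 0.9262 + 0.8022 = 1.7284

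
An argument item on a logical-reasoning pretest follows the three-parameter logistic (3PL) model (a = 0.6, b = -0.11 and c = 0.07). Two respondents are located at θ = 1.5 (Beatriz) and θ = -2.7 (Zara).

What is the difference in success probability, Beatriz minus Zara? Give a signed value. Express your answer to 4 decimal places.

P(θ) = c + (1 − c) · 1 / (1 + exp(−a(θ − b)))
P(Beatriz) = 0.7436  [exponent 0.9660]
P(Zara) = 0.2323  [exponent -1.5540]
Difference = 0.7436 − 0.2323 = 0.5113

0.5113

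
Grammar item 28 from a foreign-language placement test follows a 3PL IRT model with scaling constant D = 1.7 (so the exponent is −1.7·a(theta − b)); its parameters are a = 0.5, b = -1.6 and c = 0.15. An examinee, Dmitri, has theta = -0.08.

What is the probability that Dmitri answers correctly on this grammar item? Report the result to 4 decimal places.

P(theta) = c + (1 − c) · 1 / (1 + exp(−D·a(theta − b)))
Exponent: 1.7 × 0.5 × (-0.08 − (-1.6)) = 1.2920
1/(1 + e^{-1.2920}) = 0.7845
P = 0.15 + 0.85 × 0.7845 = 0.8168

0.8168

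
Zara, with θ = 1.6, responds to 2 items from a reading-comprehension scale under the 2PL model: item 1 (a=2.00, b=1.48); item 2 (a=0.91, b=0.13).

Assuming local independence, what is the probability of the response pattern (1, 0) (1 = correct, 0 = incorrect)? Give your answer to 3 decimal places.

0.116

P(θ) = 1 / (1 + exp(−a(θ − b)))
P_1 = 1/(1+e^{-0.2400}) = 0.5597
P_2 = 1/(1+e^{-1.3377}) = 0.7921
L = P_1 × (1−P_2) = 0.5597 × 0.2079 = 0.11636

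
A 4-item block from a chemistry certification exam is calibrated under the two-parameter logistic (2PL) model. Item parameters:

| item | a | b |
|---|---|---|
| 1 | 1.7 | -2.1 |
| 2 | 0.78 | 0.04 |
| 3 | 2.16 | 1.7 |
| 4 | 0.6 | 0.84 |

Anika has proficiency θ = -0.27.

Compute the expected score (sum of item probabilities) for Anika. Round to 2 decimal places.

P(θ) = 1 / (1 + exp(−a(θ − b)))
P_1 = 1/(1+e^{-3.1110}) = 0.9573
P_2 = 1/(1+e^{0.2418}) = 0.4398
P_3 = 1/(1+e^{4.2552}) = 0.0140
P_4 = 1/(1+e^{0.6660}) = 0.3394
E[score] = 0.9573 + 0.4398 + 0.0140 + 0.3394 = 1.7506

1.75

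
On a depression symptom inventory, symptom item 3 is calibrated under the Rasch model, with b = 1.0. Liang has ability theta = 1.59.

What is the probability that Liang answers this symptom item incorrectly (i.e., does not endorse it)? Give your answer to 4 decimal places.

0.3566

P(theta) = 1 / (1 + exp(−(theta − b)))
Exponent: (1.59 − 1.0) = 0.5900
1/(1 + e^{-0.5900}) = 0.6434
P = 0.6434
P(incorrect) = 1 − 0.6434 = 0.3566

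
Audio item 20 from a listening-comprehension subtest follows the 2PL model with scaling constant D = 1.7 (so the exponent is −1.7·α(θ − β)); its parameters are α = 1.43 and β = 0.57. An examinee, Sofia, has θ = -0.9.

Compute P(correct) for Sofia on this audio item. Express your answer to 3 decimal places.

P(θ) = 1 / (1 + exp(−D·α(θ − β)))
Exponent: 1.7 × 1.43 × (-0.9 − 0.57) = -3.5736
1/(1 + e^{3.5736}) = 0.0273
P = 0.0273

0.027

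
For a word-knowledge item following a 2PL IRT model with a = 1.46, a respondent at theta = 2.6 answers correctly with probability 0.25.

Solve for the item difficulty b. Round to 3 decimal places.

3.352

P(theta) = 1 / (1 + exp(−a(theta − b)))
logit(0.25) = ln(0.25/0.75) = -1.0986
b = theta − logit/(a) = 2.6 − (-1.0986)/1.4600 = 3.3525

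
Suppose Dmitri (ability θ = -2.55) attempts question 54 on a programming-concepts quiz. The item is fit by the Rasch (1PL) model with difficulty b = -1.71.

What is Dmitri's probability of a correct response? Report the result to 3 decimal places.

0.302

P(θ) = 1 / (1 + exp(−(θ − b)))
Exponent: (-2.55 − (-1.71)) = -0.8400
1/(1 + e^{0.8400}) = 0.3015
P = 0.3015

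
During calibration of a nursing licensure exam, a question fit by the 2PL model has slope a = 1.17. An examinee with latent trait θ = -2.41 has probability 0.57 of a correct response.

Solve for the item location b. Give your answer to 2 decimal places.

P(θ) = 1 / (1 + exp(−a(θ − b)))
logit(0.57) = ln(0.57/0.43) = 0.2819
b = θ − logit/(a) = -2.41 − 0.2819/1.1700 = -2.6509

-2.65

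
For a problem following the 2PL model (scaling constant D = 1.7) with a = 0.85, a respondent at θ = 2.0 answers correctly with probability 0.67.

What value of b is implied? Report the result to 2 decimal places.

1.51

P(θ) = 1 / (1 + exp(−D·a(θ − b)))
logit(0.67) = ln(0.67/0.33) = 0.7082
b = θ − logit/(1.7·a) = 2.0 − 0.7082/1.4450 = 1.5099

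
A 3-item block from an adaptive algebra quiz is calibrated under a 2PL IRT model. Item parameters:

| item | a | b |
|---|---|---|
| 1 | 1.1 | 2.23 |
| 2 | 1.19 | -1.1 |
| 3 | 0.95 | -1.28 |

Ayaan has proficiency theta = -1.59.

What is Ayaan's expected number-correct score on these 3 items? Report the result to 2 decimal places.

P(theta) = 1 / (1 + exp(−a(theta − b)))
P_1 = 1/(1+e^{4.2020}) = 0.0147
P_2 = 1/(1+e^{0.5831}) = 0.3582
P_3 = 1/(1+e^{0.2945}) = 0.4269
E[score] = 0.0147 + 0.3582 + 0.4269 = 0.7999

0.80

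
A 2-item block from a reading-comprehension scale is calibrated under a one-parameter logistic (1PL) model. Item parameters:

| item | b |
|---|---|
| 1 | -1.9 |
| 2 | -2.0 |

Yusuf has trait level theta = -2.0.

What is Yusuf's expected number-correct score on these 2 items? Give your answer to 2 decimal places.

P(theta) = 1 / (1 + exp(−(theta − b)))
P_1 = 1/(1+e^{0.1000}) = 0.4750
P_2 = 1/(1+e^{0.0000}) = 0.5000
E[score] = 0.4750 + 0.5000 = 0.9750

0.98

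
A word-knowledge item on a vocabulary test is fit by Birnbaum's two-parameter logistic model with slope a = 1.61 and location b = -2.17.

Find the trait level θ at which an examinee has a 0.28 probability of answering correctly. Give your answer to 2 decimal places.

P(θ) = 1 / (1 + exp(−a(θ − b)))
logit = ln(0.2800/0.7200) = -0.9445
θ = b + logit/(a) = -2.17 + (-0.9445)/1.6100 = -2.7566

-2.76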